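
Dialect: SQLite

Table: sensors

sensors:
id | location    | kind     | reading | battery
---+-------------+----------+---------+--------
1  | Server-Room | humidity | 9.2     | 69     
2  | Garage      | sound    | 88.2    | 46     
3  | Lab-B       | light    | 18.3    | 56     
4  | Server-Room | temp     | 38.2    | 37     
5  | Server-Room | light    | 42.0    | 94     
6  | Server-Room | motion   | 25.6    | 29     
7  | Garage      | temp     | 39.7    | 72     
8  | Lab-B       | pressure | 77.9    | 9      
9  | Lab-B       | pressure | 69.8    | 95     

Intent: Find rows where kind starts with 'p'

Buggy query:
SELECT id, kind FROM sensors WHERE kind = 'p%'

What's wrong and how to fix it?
Bug: '=' compares the literal string including the % character; pattern matching needs LIKE

Fix: Replace '=' with LIKE so 'p%' is treated as a pattern

Corrected query:
SELECT id, kind FROM sensors WHERE kind LIKE 'p%'

Result:
id | kind    
---+---------
8  | pressure
9  | pressure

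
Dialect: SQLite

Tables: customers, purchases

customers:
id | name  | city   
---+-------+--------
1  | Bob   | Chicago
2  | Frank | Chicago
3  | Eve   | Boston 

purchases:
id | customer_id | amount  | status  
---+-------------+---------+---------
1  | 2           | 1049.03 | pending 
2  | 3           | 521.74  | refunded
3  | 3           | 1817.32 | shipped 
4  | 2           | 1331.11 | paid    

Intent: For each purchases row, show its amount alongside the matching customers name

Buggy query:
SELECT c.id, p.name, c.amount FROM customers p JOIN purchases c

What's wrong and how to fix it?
Bug: JOIN with no ON clause produces a cartesian product; every purchases row pairs with every customers row

Fix: Add ON c.customer_id = p.id to the JOIN

Corrected query:
SELECT c.id, p.name, c.amount FROM customers p JOIN purchases c ON c.customer_id = p.id

Result:
id | name  | amount 
---+-------+--------
1  | Frank | 1049.03
2  | Eve   | 521.74 
3  | Eve   | 1817.32
4  | Frank | 1331.11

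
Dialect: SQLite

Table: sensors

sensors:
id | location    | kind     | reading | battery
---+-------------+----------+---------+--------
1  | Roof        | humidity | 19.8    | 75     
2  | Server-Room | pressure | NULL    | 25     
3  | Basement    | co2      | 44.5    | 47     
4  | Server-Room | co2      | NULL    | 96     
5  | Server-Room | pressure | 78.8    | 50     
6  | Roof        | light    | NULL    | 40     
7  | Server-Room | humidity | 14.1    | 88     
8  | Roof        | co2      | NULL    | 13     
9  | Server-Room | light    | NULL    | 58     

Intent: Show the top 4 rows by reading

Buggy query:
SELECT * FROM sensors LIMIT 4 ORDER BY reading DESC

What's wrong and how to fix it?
Bug: ORDER BY cannot follow LIMIT; LIMIT is the final clause

Fix: Sort with ORDER BY, then apply LIMIT

Corrected query:
SELECT * FROM sensors ORDER BY reading DESC LIMIT 4

Result:
id | location    | kind     | reading | battery
---+-------------+----------+---------+--------
5  | Server-Room | pressure | 78.8    | 50     
3  | Basement    | co2      | 44.5    | 47     
1  | Roof        | humidity | 19.8    | 75     
7  | Server-Room | humidity | 14.1    | 88     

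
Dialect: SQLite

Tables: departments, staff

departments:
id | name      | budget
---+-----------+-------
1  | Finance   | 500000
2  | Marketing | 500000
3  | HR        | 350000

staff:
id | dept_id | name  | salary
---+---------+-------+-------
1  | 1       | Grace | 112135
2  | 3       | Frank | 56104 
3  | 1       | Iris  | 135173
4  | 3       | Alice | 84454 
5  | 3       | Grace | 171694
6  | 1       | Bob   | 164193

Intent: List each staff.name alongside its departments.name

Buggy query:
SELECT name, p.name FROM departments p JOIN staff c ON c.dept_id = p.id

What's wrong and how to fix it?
Bug: Both tables have a 'name' column; the unqualified reference is ambiguous

Fix: Prefix ambiguous columns with the table alias

Corrected query:
SELECT c.name, p.name FROM departments p JOIN staff c ON c.dept_id = p.id

Result:
name  | name   
------+--------
Grace | Finance
Frank | HR     
Iris  | Finance
Alice | HR     
Grace | HR     
Bob   | Finance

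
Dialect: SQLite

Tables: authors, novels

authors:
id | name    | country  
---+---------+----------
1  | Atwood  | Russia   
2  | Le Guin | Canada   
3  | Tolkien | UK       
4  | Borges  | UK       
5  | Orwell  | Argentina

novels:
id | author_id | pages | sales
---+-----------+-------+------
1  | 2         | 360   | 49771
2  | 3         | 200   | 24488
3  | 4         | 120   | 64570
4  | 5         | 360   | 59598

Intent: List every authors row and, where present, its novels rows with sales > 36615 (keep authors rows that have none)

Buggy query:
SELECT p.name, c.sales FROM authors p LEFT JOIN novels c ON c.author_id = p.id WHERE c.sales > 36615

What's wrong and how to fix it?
Bug: A WHERE condition on the right-hand table after LEFT JOIN drops unmatched parents

Fix: Move the right-table condition into the ON clause so unmatched parents are kept

Corrected query:
SELECT p.name, c.sales FROM authors p LEFT JOIN novels c ON c.author_id = p.id AND c.sales > 36615

Result:
name    | sales
--------+------
Atwood  | NULL 
Le Guin | 49771
Tolkien | NULL 
Borges  | 64570
Orwell  | 59598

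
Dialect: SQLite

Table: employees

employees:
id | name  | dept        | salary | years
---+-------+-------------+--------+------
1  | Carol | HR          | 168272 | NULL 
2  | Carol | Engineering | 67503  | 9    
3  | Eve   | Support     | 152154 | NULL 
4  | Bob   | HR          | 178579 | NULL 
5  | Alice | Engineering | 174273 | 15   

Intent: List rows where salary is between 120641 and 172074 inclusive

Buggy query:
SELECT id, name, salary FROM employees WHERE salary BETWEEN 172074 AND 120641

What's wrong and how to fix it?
Bug: BETWEEN expects the lower bound first; with 172074 AND 120641 the range is empty

Fix: Write BETWEEN 120641 AND 172074

Corrected query:
SELECT id, name, salary FROM employees WHERE salary BETWEEN 120641 AND 172074

Result:
id | name  | salary
---+-------+-------
1  | Carol | 168272
3  | Eve   | 152154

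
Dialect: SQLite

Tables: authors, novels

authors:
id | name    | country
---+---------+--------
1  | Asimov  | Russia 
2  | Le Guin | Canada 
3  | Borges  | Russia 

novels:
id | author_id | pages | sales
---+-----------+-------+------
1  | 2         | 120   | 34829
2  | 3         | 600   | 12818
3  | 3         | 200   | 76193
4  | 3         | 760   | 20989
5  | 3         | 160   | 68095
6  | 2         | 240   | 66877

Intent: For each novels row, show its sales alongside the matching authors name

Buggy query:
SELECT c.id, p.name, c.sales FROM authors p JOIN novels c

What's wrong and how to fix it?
Bug: JOIN with no ON clause produces a cartesian product; every novels row pairs with every authors row

Fix: Add ON c.author_id = p.id to the JOIN

Corrected query:
SELECT c.id, p.name, c.sales FROM authors p JOIN novels c ON c.author_id = p.id

Result:
id | name    | sales
---+---------+------
1  | Le Guin | 34829
2  | Borges  | 12818
3  | Borges  | 76193
4  | Borges  | 20989
5  | Borges  | 68095
6  | Le Guin | 66877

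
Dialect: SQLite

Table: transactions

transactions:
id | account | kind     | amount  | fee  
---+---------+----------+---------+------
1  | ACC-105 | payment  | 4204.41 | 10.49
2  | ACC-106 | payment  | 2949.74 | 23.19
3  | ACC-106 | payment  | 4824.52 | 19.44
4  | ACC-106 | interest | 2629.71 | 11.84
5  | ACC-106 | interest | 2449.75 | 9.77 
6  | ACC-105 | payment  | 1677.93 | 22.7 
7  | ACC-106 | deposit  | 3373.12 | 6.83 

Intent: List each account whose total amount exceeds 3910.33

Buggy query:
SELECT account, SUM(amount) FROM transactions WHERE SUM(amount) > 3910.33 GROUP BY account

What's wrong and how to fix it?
Bug: SUM(amount) is an aggregate, but WHERE filters rows before aggregation

Fix: Move the aggregate condition to a HAVING clause

Corrected query:
SELECT account, SUM(amount) FROM transactions GROUP BY account HAVING SUM(amount) > 3910.33

Result:
account | SUM(amount)
--------+------------
ACC-105 | 5882.34    
ACC-106 | 16226.84   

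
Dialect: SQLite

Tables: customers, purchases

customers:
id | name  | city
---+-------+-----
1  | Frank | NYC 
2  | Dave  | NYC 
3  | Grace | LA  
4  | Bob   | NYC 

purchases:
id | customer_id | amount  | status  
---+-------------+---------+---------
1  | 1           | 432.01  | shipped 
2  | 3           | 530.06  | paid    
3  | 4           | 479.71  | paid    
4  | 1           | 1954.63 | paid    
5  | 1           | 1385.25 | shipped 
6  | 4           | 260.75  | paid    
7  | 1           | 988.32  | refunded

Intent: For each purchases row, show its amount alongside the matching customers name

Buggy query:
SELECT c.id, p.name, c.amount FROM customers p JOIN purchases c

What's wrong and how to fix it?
Bug: JOIN with no ON clause produces a cartesian product; every purchases row pairs with every customers row

Fix: Specify the join condition linking the foreign key to the parent id

Corrected query:
SELECT c.id, p.name, c.amount FROM customers p JOIN purchases c ON c.customer_id = p.id

Result:
id | name  | amount 
---+-------+--------
1  | Frank | 432.01 
2  | Grace | 530.06 
3  | Bob   | 479.71 
4  | Frank | 1954.63
5  | Frank | 1385.25
6  | Bob   | 260.75 
7  | Frank | 988.32 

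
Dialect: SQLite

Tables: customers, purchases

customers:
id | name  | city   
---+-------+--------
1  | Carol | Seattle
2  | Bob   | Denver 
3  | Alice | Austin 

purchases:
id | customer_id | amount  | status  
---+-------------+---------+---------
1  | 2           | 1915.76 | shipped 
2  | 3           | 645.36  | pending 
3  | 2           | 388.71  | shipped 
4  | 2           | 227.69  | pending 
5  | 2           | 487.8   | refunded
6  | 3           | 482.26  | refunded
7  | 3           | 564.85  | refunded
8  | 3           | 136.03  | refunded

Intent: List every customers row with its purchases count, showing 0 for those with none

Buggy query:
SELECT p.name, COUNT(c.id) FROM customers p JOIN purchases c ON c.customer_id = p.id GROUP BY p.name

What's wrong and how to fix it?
Bug: INNER JOIN drops customers rows that have no matching purchases rows

Fix: Use LEFT JOIN so parents without children still appear (COUNT(c.id) gives 0)

Corrected query:
SELECT p.name, COUNT(c.id) FROM customers p LEFT JOIN purchases c ON c.customer_id = p.id GROUP BY p.name

Result:
name  | COUNT(c.id)
------+------------
Alice | 4          
Bob   | 4          
Carol | 0          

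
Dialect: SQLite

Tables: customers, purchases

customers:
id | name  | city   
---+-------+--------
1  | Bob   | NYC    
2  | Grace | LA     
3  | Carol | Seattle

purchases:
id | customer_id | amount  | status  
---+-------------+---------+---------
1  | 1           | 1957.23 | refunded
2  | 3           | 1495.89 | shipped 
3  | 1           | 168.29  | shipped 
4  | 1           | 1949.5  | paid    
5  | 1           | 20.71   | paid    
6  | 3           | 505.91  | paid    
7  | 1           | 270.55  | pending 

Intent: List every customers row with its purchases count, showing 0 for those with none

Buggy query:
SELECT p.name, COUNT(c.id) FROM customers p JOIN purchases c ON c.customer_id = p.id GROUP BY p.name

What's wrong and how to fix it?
Bug: An inner join excludes parents with zero children

Fix: Use LEFT JOIN so parents without children still appear (COUNT(c.id) gives 0)

Corrected query:
SELECT p.name, COUNT(c.id) FROM customers p LEFT JOIN purchases c ON c.customer_id = p.id GROUP BY p.name

Result:
name  | COUNT(c.id)
------+------------
Bob   | 5          
Carol | 2          
Grace | 0          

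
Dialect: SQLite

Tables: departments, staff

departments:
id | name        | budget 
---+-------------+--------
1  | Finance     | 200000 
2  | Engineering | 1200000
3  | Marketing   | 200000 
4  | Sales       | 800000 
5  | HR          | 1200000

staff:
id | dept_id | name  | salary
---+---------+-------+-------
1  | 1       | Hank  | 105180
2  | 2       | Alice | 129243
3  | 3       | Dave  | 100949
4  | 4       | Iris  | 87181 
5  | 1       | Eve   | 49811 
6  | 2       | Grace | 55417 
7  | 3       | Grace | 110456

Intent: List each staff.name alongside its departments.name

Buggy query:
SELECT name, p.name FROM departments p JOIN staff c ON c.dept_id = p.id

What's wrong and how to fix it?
Bug: Both tables have a 'name' column; the unqualified reference is ambiguous

Fix: Prefix ambiguous columns with the table alias

Corrected query:
SELECT c.name, p.name FROM departments p JOIN staff c ON c.dept_id = p.id

Result:
name  | name       
------+------------
Hank  | Finance    
Alice | Engineering
Dave  | Marketing  
Iris  | Sales      
Eve   | Finance    
Grace | Engineering
Grace | Marketing  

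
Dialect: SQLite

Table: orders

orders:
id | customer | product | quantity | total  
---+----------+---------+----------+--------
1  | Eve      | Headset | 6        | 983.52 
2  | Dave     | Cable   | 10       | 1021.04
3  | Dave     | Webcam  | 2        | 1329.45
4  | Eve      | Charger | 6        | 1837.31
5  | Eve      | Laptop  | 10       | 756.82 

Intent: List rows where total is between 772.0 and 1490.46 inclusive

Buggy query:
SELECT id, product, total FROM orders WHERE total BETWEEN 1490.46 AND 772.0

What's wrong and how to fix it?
Bug: BETWEEN expects the lower bound first; with 1490.46 AND 772.0 the range is empty

Fix: Write BETWEEN 772.0 AND 1490.46

Corrected query:
SELECT id, product, total FROM orders WHERE total BETWEEN 772.0 AND 1490.46

Result:
id | product | total  
---+---------+--------
1  | Headset | 983.52 
2  | Cable   | 1021.04
3  | Webcam  | 1329.45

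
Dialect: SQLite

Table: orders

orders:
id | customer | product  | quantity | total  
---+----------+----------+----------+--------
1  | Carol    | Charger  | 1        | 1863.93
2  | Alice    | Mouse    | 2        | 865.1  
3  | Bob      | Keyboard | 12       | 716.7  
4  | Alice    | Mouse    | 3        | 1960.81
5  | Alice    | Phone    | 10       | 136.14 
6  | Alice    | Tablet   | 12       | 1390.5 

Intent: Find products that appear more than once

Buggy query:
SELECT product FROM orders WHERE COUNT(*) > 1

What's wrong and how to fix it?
Bug: COUNT(*) is an aggregate and cannot be used in WHERE

Fix: Group first, then use HAVING for the count condition

Corrected query:
SELECT product FROM orders GROUP BY product HAVING COUNT(*) > 1

Result:
product
-------
Mouse  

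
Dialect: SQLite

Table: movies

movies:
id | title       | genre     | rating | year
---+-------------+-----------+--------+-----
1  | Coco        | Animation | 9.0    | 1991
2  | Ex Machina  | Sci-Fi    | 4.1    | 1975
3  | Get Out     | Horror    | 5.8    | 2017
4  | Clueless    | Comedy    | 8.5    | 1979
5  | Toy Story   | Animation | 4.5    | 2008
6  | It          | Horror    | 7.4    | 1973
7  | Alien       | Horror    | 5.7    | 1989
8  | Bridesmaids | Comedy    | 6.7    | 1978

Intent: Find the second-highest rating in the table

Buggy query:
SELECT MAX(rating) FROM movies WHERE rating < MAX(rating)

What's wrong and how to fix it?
Bug: The inner MAX is an aggregate inside WHERE, which is not allowed

Fix: Compute the overall MAX in a subquery, then take MAX of rows below it

Corrected query:
SELECT MAX(rating) FROM movies WHERE rating < (SELECT MAX(rating) FROM movies)

Result:
MAX(rating)
-----------
8.5        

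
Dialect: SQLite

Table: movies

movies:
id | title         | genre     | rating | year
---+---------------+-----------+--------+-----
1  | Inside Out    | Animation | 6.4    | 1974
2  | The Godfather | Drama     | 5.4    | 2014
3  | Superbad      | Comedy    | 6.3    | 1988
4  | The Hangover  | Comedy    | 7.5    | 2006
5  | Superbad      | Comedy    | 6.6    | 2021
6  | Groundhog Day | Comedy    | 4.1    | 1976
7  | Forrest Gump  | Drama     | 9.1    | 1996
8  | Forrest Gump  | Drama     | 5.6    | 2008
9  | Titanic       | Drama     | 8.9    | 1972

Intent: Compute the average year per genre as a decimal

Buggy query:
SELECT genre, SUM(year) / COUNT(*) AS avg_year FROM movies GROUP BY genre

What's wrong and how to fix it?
Bug: SUM(year) and COUNT(*) are both integers; the division truncates the fractional part

Fix: Cast one side to REAL so the division keeps the fractional part

Corrected query:
SELECT genre, SUM(year) * 1.0 / COUNT(*) AS avg_year FROM movies GROUP BY genre

Result:
genre     | avg_year
----------+---------
Animation | 1974    
Comedy    | 1997.75 
Drama     | 1997.5  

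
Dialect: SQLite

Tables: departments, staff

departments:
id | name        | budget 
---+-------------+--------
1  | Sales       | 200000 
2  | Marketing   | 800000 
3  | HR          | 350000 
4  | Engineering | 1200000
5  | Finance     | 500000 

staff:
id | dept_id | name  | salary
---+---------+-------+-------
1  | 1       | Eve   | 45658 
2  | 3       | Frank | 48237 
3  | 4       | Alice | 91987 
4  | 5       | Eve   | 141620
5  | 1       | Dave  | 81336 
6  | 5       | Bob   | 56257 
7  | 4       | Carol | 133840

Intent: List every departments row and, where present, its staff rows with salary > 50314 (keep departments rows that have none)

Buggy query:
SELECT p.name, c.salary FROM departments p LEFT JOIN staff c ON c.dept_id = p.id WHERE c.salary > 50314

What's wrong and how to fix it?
Bug: A WHERE condition on the right-hand table after LEFT JOIN drops unmatched parents

Fix: Move the right-table condition into the ON clause so unmatched parents are kept

Corrected query:
SELECT p.name, c.salary FROM departments p LEFT JOIN staff c ON c.dept_id = p.id AND c.salary > 50314

Result:
name        | salary
------------+-------
Sales       | 81336 
Marketing   | NULL  
HR          | NULL  
Engineering | 91987 
Engineering | 133840
Finance     | 56257 
Finance     | 141620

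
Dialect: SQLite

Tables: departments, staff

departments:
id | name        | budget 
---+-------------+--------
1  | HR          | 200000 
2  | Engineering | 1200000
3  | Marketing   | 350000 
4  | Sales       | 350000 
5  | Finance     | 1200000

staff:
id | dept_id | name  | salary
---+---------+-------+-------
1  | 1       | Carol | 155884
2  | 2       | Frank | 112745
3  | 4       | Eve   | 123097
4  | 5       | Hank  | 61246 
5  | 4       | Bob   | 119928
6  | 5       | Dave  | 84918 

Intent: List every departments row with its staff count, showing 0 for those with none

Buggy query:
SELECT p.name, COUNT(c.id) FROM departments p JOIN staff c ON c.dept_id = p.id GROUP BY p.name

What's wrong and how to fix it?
Bug: INNER JOIN drops departments rows that have no matching staff rows

Fix: Use LEFT JOIN so parents without children still appear (COUNT(c.id) gives 0)

Corrected query:
SELECT p.name, COUNT(c.id) FROM departments p LEFT JOIN staff c ON c.dept_id = p.id GROUP BY p.name

Result:
name        | COUNT(c.id)
------------+------------
Engineering | 1          
Finance     | 2          
HR          | 1          
Marketing   | 0          
Sales       | 2          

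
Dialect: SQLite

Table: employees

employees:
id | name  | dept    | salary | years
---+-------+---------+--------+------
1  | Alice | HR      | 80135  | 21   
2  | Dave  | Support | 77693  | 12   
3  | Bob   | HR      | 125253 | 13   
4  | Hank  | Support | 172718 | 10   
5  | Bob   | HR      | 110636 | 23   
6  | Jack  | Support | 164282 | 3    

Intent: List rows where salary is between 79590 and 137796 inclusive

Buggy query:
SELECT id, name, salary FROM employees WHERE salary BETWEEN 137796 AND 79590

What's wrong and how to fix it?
Bug: BETWEEN expects the lower bound first; with 137796 AND 79590 the range is empty

Fix: Write BETWEEN 79590 AND 137796

Corrected query:
SELECT id, name, salary FROM employees WHERE salary BETWEEN 79590 AND 137796

Result:
id | name  | salary
---+-------+-------
1  | Alice | 80135 
3  | Bob   | 125253
5  | Bob   | 110636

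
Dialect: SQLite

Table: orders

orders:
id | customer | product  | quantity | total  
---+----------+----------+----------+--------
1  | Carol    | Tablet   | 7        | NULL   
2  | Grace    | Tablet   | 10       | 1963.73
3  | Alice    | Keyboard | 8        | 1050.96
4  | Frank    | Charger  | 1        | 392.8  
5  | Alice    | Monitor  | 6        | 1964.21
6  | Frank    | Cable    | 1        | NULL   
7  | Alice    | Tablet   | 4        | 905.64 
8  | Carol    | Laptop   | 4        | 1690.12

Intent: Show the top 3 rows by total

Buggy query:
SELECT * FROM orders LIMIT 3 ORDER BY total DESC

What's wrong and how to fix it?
Bug: LIMIT must come after ORDER BY

Fix: Swap the clauses: ORDER BY first, then LIMIT

Corrected query:
SELECT * FROM orders ORDER BY total DESC LIMIT 3

Result:
id | customer | product | quantity | total  
---+----------+---------+----------+--------
5  | Alice    | Monitor | 6        | 1964.21
2  | Grace    | Tablet  | 10       | 1963.73
8  | Carol    | Laptop  | 4        | 1690.12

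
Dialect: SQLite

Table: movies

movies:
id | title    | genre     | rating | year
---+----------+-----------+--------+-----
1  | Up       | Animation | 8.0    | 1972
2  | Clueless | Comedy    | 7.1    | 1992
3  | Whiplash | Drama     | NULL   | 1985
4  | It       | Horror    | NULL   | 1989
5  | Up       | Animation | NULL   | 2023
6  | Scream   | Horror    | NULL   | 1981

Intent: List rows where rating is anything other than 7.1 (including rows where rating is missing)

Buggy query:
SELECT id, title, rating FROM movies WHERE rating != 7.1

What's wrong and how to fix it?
Bug: 'rating != 7.1' is unknown when rating is NULL, so NULL rows are silently excluded

Fix: Handle NULL separately with IS NULL alongside the inequality

Corrected query:
SELECT id, title, rating FROM movies WHERE rating != 7.1 OR rating IS NULL

Result:
id | title    | rating
---+----------+-------
1  | Up       | 8     
3  | Whiplash | NULL  
4  | It       | NULL  
5  | Up       | NULL  
6  | Scream   | NULL  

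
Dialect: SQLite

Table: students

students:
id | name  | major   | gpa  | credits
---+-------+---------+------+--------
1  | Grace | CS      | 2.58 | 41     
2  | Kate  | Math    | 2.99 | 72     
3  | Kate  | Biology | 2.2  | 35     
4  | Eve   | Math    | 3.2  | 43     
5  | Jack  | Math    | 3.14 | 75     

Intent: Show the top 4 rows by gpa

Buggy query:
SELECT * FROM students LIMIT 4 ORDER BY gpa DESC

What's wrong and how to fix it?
Bug: ORDER BY cannot follow LIMIT; LIMIT is the final clause

Fix: Sort with ORDER BY, then apply LIMIT

Corrected query:
SELECT * FROM students ORDER BY gpa DESC LIMIT 4

Result:
id | name  | major | gpa  | credits
---+-------+-------+------+--------
4  | Eve   | Math  | 3.2  | 43     
5  | Jack  | Math  | 3.14 | 75     
2  | Kate  | Math  | 2.99 | 72     
1  | Grace | CS    | 2.58 | 41     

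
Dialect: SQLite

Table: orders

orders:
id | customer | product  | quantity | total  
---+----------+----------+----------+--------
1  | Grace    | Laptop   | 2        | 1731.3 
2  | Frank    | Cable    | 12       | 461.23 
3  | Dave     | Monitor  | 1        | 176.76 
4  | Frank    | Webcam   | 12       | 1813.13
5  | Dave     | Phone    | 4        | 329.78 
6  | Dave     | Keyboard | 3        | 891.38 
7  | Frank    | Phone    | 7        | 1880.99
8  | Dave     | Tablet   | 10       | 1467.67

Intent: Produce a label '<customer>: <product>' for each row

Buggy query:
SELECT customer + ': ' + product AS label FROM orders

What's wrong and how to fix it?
Bug: '+' is numeric addition; on text columns SQLite converts them to 0 instead of concatenating

Fix: Replace + with || to concatenate text

Corrected query:
SELECT customer || ': ' || product AS label FROM orders

Result:
label         
--------------
Grace: Laptop 
Frank: Cable  
Dave: Monitor 
Frank: Webcam 
Dave: Phone   
Dave: Keyboard
Frank: Phone  
Dave: Tablet  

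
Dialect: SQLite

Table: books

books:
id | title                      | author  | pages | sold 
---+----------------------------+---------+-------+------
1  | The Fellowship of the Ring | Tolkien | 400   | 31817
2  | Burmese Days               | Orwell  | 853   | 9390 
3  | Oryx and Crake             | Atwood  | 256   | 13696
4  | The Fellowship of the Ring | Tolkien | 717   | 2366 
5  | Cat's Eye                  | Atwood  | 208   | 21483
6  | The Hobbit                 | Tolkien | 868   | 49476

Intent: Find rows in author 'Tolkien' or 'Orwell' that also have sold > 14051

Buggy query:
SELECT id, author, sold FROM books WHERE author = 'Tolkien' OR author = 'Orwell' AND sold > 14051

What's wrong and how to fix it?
Bug: Without parentheses, AND is evaluated before OR, so the sold filter only applies to the 'Orwell' branch

Fix: Group the OR with parentheses (or use IN), then AND the threshold

Corrected query:
SELECT id, author, sold FROM books WHERE (author = 'Tolkien' OR author = 'Orwell') AND sold > 14051

Result:
id | author  | sold 
---+---------+------
1  | Tolkien | 31817
6  | Tolkien | 49476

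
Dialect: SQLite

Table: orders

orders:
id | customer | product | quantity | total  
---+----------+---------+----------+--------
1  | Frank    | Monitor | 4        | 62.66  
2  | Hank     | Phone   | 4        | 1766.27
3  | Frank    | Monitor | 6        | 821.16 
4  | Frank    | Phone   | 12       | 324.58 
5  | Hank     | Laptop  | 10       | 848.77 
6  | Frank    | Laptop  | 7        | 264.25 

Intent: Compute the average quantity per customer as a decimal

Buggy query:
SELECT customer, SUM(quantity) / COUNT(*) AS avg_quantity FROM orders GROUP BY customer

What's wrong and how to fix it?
Bug: SUM(quantity) and COUNT(*) are both integers; the division truncates the fractional part

Fix: Multiply by 1.0 (or CAST to REAL) to force floating-point division

Corrected query:
SELECT customer, SUM(quantity) * 1.0 / COUNT(*) AS avg_quantity FROM orders GROUP BY customer

Result:
customer | avg_quantity
---------+-------------
Frank    | 7.25        
Hank     | 7           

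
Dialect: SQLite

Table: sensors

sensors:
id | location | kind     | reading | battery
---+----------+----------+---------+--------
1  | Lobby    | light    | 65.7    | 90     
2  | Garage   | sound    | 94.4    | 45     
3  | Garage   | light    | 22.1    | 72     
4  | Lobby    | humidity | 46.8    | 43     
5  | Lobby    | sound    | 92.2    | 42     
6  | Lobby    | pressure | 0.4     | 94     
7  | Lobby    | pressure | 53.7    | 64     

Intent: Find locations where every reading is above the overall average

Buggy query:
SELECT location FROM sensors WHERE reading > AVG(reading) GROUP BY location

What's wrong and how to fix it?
Bug: WHERE evaluates per row before aggregation, so AVG() is unavailable

Fix: Compute the overall average in a scalar subquery and compare each group's MIN against it in HAVING

Corrected query:
SELECT location FROM sensors GROUP BY location HAVING MIN(reading) > (SELECT AVG(reading) FROM sensors)

Result:
(no rows)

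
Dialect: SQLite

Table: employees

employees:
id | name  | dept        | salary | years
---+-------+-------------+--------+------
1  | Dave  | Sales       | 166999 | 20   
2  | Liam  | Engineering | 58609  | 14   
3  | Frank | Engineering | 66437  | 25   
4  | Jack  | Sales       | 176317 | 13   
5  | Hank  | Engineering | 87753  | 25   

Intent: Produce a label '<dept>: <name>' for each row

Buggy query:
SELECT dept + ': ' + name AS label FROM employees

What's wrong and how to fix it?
Bug: '+' is numeric addition; on text columns SQLite converts them to 0 instead of concatenating

Fix: Use the || operator for string concatenation

Corrected query:
SELECT dept || ': ' || name AS label FROM employees

Result:
label             
------------------
Sales: Dave       
Engineering: Liam 
Engineering: Frank
Sales: Jack       
Engineering: Hank 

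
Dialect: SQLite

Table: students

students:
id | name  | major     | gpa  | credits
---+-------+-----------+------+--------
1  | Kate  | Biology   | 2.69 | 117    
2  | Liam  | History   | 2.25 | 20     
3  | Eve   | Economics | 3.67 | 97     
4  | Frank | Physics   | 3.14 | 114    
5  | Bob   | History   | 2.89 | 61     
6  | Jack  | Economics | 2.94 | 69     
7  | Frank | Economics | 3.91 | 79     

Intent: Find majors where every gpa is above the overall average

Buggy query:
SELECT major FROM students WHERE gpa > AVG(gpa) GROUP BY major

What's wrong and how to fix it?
Bug: WHERE evaluates per row before aggregation, so AVG() is unavailable

Fix: Compute the overall average in a scalar subquery and compare each group's MIN against it in HAVING

Corrected query:
SELECT major FROM students GROUP BY major HAVING MIN(gpa) > (SELECT AVG(gpa) FROM students)

Result:
major  
-------
Physics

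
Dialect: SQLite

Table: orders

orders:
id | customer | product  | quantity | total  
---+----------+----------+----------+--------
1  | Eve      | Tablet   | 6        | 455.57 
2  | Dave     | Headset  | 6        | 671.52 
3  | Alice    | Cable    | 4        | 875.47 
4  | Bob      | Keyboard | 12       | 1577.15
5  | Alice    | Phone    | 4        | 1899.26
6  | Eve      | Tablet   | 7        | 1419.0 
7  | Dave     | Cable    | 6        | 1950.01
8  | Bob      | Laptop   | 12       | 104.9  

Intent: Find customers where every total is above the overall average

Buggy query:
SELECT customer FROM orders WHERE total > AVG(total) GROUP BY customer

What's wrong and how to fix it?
Bug: AVG() is an aggregate; it can't sit directly in WHERE

Fix: Use a subquery for AVG and a HAVING MIN(...) filter so the condition holds for every row in the group

Corrected query:
SELECT customer FROM orders GROUP BY customer HAVING MIN(total) > (SELECT AVG(total) FROM orders)

Result:
(no rows)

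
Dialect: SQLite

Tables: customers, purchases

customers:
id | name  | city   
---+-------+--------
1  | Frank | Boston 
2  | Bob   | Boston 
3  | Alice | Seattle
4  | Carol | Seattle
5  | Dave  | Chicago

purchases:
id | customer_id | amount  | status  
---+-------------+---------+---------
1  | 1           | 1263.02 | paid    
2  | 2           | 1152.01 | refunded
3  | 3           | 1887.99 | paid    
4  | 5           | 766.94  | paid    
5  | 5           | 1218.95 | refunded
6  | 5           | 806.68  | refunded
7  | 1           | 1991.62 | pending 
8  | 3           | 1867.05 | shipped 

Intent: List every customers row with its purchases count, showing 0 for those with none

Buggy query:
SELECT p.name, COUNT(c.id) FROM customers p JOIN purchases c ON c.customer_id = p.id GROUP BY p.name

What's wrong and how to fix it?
Bug: INNER JOIN drops customers rows that have no matching purchases rows

Fix: Use LEFT JOIN so parents without children still appear (COUNT(c.id) gives 0)

Corrected query:
SELECT p.name, COUNT(c.id) FROM customers p LEFT JOIN purchases c ON c.customer_id = p.id GROUP BY p.name

Result:
name  | COUNT(c.id)
------+------------
Alice | 2          
Bob   | 1          
Carol | 0          
Dave  | 3          
Frank | 2          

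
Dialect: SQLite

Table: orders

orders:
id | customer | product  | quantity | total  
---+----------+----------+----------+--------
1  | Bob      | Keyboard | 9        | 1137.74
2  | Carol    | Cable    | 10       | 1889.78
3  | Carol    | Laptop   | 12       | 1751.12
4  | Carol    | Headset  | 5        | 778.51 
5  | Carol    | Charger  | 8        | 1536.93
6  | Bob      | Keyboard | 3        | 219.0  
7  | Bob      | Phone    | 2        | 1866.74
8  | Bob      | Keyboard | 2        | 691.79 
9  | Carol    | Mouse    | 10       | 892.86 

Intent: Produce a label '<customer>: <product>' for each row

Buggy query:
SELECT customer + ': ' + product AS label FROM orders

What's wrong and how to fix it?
Bug: '+' is numeric addition; on text columns SQLite converts them to 0 instead of concatenating

Fix: Replace + with || to concatenate text

Corrected query:
SELECT customer || ': ' || product AS label FROM orders

Result:
label         
--------------
Bob: Keyboard 
Carol: Cable  
Carol: Laptop 
Carol: Headset
Carol: Charger
Bob: Keyboard 
Bob: Phone    
Bob: Keyboard 
Carol: Mouse  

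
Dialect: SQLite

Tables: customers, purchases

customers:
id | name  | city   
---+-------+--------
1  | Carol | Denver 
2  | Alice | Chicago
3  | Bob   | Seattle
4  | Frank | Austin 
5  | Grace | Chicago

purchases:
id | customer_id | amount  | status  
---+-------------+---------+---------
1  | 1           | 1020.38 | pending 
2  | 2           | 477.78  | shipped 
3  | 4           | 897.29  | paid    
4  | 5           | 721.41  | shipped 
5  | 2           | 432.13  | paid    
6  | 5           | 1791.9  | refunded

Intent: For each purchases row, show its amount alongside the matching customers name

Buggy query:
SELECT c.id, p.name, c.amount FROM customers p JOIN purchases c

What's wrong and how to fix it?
Bug: Missing join condition: each purchases row is matched to all customers rows instead of just its own

Fix: Specify the join condition linking the foreign key to the parent id

Corrected query:
SELECT c.id, p.name, c.amount FROM customers p JOIN purchases c ON c.customer_id = p.id

Result:
id | name  | amount 
---+-------+--------
1  | Carol | 1020.38
2  | Alice | 477.78 
3  | Frank | 897.29 
4  | Grace | 721.41 
5  | Alice | 432.13 
6  | Grace | 1791.9 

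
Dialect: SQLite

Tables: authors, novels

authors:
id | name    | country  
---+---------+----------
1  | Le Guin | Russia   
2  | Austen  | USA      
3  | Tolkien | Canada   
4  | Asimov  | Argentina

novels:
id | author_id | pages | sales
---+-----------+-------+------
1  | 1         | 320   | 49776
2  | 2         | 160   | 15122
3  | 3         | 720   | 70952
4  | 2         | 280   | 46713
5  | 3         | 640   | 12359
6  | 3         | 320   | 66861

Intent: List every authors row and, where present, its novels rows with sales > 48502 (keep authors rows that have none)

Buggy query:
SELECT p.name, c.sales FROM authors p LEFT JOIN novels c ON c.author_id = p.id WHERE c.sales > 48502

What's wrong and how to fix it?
Bug: Filtering c.sales in WHERE discards the NULL rows produced by LEFT JOIN, turning it into an inner join

Fix: Put 'c.sales > 48502' in the JOIN's ON clause instead of WHERE

Corrected query:
SELECT p.name, c.sales FROM authors p LEFT JOIN novels c ON c.author_id = p.id AND c.sales > 48502

Result:
name    | sales
--------+------
Le Guin | 49776
Austen  | NULL 
Tolkien | 66861
Tolkien | 70952
Asimov  | NULL 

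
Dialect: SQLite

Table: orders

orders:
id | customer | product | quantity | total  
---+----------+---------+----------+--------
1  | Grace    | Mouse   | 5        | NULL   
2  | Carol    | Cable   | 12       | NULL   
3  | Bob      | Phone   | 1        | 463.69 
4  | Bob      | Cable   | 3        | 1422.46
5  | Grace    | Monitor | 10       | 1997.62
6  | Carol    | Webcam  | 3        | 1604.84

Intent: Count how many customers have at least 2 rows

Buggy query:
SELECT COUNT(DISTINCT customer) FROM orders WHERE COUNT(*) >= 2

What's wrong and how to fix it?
Bug: COUNT(*) cannot appear in WHERE; the per-group count doesn't exist yet

Fix: Use a subquery that GROUPs and filters with HAVING, then count its rows

Corrected query:
SELECT COUNT(*) FROM (SELECT customer FROM orders GROUP BY customer HAVING COUNT(*) >= 2)

Result:
COUNT(*)
--------
3       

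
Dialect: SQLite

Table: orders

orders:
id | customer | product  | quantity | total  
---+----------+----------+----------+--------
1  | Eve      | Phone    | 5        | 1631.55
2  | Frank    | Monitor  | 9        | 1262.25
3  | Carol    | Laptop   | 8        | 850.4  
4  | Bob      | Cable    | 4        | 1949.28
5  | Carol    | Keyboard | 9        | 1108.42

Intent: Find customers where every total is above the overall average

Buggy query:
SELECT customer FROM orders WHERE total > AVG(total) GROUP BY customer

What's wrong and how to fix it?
Bug: AVG() is an aggregate; it can't sit directly in WHERE

Fix: Compute the overall average in a scalar subquery and compare each group's MIN against it in HAVING

Corrected query:
SELECT customer FROM orders GROUP BY customer HAVING MIN(total) > (SELECT AVG(total) FROM orders)

Result:
customer
--------
Bob     
Eve     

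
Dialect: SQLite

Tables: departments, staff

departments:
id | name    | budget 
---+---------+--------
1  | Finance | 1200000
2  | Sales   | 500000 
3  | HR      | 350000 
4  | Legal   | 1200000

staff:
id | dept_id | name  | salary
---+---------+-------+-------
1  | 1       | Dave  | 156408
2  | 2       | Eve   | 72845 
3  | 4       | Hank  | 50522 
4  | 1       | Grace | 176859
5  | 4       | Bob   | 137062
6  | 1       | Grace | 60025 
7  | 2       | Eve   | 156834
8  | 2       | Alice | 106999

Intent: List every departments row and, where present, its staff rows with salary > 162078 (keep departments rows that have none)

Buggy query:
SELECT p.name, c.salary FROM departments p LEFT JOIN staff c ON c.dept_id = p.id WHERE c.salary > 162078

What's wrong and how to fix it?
Bug: A WHERE condition on the right-hand table after LEFT JOIN drops unmatched parents

Fix: Move the right-table condition into the ON clause so unmatched parents are kept

Corrected query:
SELECT p.name, c.salary FROM departments p LEFT JOIN staff c ON c.dept_id = p.id AND c.salary > 162078

Result:
name    | salary
--------+-------
Finance | 176859
Sales   | NULL  
HR      | NULL  
Legal   | NULL  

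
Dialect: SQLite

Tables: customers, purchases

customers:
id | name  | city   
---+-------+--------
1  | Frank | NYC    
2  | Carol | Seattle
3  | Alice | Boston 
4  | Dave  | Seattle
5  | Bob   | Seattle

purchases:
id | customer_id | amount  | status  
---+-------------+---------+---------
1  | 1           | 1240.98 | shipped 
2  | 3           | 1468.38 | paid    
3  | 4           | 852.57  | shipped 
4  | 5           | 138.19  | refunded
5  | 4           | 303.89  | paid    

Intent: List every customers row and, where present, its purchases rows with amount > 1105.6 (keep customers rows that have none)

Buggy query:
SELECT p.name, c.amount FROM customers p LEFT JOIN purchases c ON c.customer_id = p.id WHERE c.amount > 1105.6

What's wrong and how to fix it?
Bug: A WHERE condition on the right-hand table after LEFT JOIN drops unmatched parents

Fix: Move the right-table condition into the ON clause so unmatched parents are kept

Corrected query:
SELECT p.name, c.amount FROM customers p LEFT JOIN purchases c ON c.customer_id = p.id AND c.amount > 1105.6

Result:
name  | amount 
------+--------
Frank | 1240.98
Carol | NULL   
Alice | 1468.38
Dave  | NULL   
Bob   | NULL   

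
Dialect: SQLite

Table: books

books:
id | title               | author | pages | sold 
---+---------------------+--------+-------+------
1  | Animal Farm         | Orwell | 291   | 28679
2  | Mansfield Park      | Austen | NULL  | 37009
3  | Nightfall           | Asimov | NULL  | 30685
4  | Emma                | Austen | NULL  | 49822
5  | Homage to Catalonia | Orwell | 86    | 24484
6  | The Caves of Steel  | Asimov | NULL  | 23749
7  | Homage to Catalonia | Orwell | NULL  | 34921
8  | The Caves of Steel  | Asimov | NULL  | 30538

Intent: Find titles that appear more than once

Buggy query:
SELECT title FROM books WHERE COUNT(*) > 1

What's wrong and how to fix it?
Bug: COUNT(*) is an aggregate and cannot be used in WHERE

Fix: GROUP BY title, then filter groups with HAVING COUNT(*) > 1

Corrected query:
SELECT title FROM books GROUP BY title HAVING COUNT(*) > 1

Result:
title              
-------------------
Homage to Catalonia
The Caves of Steel 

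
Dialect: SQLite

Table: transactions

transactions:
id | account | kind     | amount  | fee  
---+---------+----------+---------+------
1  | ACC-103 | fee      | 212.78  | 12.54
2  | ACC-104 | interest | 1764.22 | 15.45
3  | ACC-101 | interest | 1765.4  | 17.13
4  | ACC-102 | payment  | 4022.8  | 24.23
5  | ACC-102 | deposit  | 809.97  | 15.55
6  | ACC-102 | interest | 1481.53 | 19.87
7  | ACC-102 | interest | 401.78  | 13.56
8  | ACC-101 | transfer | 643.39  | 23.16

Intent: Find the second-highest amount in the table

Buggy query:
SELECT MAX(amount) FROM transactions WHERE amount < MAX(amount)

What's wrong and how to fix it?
Bug: MAX(amount) on the right of the comparison is an aggregate-in-WHERE error

Fix: Compute the overall MAX in a subquery, then take MAX of rows below it

Corrected query:
SELECT MAX(amount) FROM transactions WHERE amount < (SELECT MAX(amount) FROM transactions)

Result:
MAX(amount)
-----------
1765.4     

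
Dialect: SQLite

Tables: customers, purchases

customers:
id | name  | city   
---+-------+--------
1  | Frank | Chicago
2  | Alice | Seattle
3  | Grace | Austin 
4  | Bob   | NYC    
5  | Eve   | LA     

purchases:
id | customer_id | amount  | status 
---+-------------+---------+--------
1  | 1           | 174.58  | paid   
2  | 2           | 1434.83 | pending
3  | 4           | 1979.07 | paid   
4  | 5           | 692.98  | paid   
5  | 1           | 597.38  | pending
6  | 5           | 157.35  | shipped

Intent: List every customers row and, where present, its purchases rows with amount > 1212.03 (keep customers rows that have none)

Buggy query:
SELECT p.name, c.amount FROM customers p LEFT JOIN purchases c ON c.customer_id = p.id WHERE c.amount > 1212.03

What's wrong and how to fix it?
Bug: A WHERE condition on the right-hand table after LEFT JOIN drops unmatched parents

Fix: Put 'c.amount > 1212.03' in the JOIN's ON clause instead of WHERE

Corrected query:
SELECT p.name, c.amount FROM customers p LEFT JOIN purchases c ON c.customer_id = p.id AND c.amount > 1212.03

Result:
name  | amount 
------+--------
Frank | NULL   
Alice | 1434.83
Grace | NULL   
Bob   | 1979.07
Eve   | NULL   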